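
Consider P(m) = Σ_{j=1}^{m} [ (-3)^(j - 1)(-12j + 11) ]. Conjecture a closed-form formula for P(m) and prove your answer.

P(m) = (-3)^m(3m - 2) + 2

We claim P(m) = (-3)^m(3m - 2) + 2 for all m ≥ 1.
For the base case m = 1: P(1) = -1, and the closed form gives -1. They agree.
Suppose the result is true for m = j, so P(j) = (-3)^j(3j - 2) + 2.
Then P(j+1) = P(j) + ((-3)^j(-12j - 1)) = ((-3)^j(3j - 2) + 2) + ((-3)^j(-12j - 1)).
Simplifying, P(j+1) = (-3)^(j + 1) - (-3)^(j + 2)j + 2 = (-3)^(j+1)(3(j+1) - 2) + 2,
which is the closed form with m = j+1.
By induction, the statement is established for all m ≥ 1.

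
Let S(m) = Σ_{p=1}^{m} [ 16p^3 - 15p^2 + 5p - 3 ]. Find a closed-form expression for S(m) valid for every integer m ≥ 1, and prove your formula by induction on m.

S(m) = m(4m^3 + 3m^2 - m - 3)

We claim S(m) = m(4m^3 + 3m^2 - m - 3) for all m ≥ 1.
When m = 1: S(1) = 3, and the closed form gives 3. They agree.
Inductive step: assume the claim holds for m = p, so S(p) = p(4p^3 + 3p^2 - p - 3).
Then S(p+1) = S(p) + (16p^3 + 33p^2 + 23p + 3) = (p(4p^3 + 3p^2 - p - 3)) + (16p^3 + 33p^2 + 23p + 3).
Simplifying, S(p+1) = (p + 1)(4p^3 + 15p^2 + 17p + 3) = (p+1)(4(p+1)^3 + 3(p+1)^2 - (p+1) - 3),
which is the closed form with m = p+1.
By the principle of mathematical induction, the result holds for all m ≥ 1.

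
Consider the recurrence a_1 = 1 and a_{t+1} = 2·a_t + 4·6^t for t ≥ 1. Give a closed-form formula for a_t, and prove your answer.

a_t = -5·2^(t - 1) + 6^t

Computing the first terms: a_1 = 1, a_2 = 26, a_3 = 196. This suggests a_t = -5·2^(t - 1) + 6^t.
For the base case t = 1: the formula gives 1 = 1 = a_1.
Inductive step: suppose the statement holds for some j ≥ 1, so a_j = -5·2^(j - 1) + 6^j.
Then a_{j+1} = 2·a_j + 4·6^j = 2·(-5·2^(j - 1) + 6^j) + 4·6^j = -5·2^j + 6^(j + 1) = -5·2^((j+1) - 1) + 6^(j+1),
which is the claimed formula at t = j+1.
By induction, the statement is established for all t ≥ 1.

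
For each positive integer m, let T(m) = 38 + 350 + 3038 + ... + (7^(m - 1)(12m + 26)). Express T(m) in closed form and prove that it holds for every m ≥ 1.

T(m) = 2·7^m(m + 2) - 4

We claim T(m) = 2·7^m(m + 2) - 4 for all m ≥ 1.
Base case (m = 1): T(1) = 38, and the closed form gives 38. They agree.
Suppose the result is true for m = r, so T(r) = 2·7^r(r + 2) - 4.
Then T(r+1) = T(r) + (7^r(12r + 38)) = (2·7^r(r + 2) - 4) + (7^r(12r + 38)).
Simplifying, T(r+1) = 14·7^r·r + 42·7^r - 4 = 2·7^(r+1)((r+1) + 2) - 4,
which is the closed form with m = r+1.
This completes the induction.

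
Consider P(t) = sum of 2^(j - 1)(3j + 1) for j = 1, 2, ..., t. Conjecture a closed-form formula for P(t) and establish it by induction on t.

We claim P(t) = 2^t(3t - 2) + 2 for all t ≥ 1.
Base case (t = 1): P(1) = 4, and the closed form gives 4. They agree.
For the inductive step, assume it holds for an arbitrary j ≥ 1, so P(j) = 2^j(3j - 2) + 2.
Then P(j+1) = P(j) + (2^j(3j + 4)) = (2^j(3j - 2) + 2) + (2^j(3j + 4)).
Simplifying, P(j+1) = 6·2^j·j + 2·2^j + 2 = 2^(j+1)(3(j+1) - 2) + 2,
which is the closed form with t = j+1.
Hence, by induction on t, the claim holds for every t ≥ 1.

P(t) = 2^t(3t - 2) + 2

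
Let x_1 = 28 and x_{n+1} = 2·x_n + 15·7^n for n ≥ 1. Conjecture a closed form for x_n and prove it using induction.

Computing the first terms: x_1 = 28, x_2 = 161, x_3 = 1057. This suggests x_n = 7·2^(n - 1) + 3·7^n.
For the base case n = 1: the formula gives 28 = 28 = x_1.
For the inductive step, assume it holds for an arbitrary m ≥ 1, so x_m = 7·2^(m - 1) + 3·7^m.
Then x_{m+1} = 2·x_m + 15·7^m = 2·(7·2^(m - 1) + 3·7^m) + 15·7^m = 7·2^m + 3·7^(m + 1) = 7·2^((m+1) - 1) + 3·7^(m+1),
which is the claimed formula at n = m+1.
This completes the induction.

x_n = 7·2^(n - 1) + 3·7^n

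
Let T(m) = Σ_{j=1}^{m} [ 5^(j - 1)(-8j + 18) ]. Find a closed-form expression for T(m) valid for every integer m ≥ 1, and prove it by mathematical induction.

T(m) = 5^m(-2m + 5) - 5

We claim T(m) = 5^m(-2m + 5) - 5 for all m ≥ 1.
Base step (m = 1): T(1) = 10, and the closed form gives 10. They agree.
Inductive step: assume the claim holds for m = j, so T(j) = 5^j(-2j + 5) - 5.
Then T(j+1) = T(j) + (5^j(-8j + 10)) = (5^j(-2j + 5) - 5) + (5^j(-8j + 10)).
Simplifying, T(j+1) = -10·5^j·j + 15·5^j - 5 = 5^(j+1)(-2(j+1) + 5) - 5,
which is the closed form with m = j+1.
This completes the induction.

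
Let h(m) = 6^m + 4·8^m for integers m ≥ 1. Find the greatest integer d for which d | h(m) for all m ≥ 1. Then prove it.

d = 2

Computing the first values: h(1) = 38 and h(2) = 292; gcd(38, 292) = 2, so d ≤ 2.
We prove 2 | 6^m + 4·8^m for all m ≥ 1 by induction on m.
Base step (m = 1): h(1) = 38 = 2·(19), so 2 | h(1).
Inductive step: suppose the statement holds for some j ≥ 1, i.e. 2 | h(j). Then
h(j+1) − 8·h(j) = (6^(j+1) + 4·8^(j+1)) − 8·(6^j + 4·8^j) = (1)·6^j·(6 − 8) = (-2)·6^j. Since 2 | h(j) by the inductive hypothesis, 2 | 8·h(j); and 2 | -2 since -2 = 2·-1. Therefore 2 | h(j+1).
Hence, by induction on m, the claim holds for every m ≥ 1.
Therefore the largest such d is 2.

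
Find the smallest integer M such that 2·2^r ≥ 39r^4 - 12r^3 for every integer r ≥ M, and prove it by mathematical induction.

M = 23

At r = 22: 8388608 < 9008208, so the inequality fails and M ≥ 23. We prove 2·2^r ≥ 39r^4 - 12r^3 for all r ≥ 23.
For the base case r = 23: 2·2^r = 16777216 and 39r^4 - 12r^3 = 10767795, so 16777216 ≥ 10767795.
For the inductive step, assume it holds for an arbitrary m ≥ 23, so 2·2^m ≥ 39m^4 - 12m^3.
Then 2·2^(m + 1) = 2·(2·2^m) ≥ 2·(39m^4 - 12m^3).
Also, for m ≥ 23 we have 2·(39m^4 - 12m^3) ≥ 39(m+1)^4 - 12(m+1)^3, since 2·(39m^4 - 12m^3) − (39(m+1)^4 - 12(m+1)^3) = 39m^4 - 168m^3 - 198m^2 - 120m - 27, which is nonnegative for all m ≥ 23.
Combining, 2·2^(m + 1) ≥ 39(m+1)^4 - 12(m+1)^3.
By the principle of mathematical induction, the result holds for all r ≥ 23.
Hence the smallest such M is 23.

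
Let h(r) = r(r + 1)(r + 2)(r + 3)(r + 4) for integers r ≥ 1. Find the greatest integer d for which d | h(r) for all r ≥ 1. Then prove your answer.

Computing the first values: h(1) = 120 and h(2) = 720; gcd(120, 720) = 120, so d ≤ 120.
We prove 120 | r(r + 1)(r + 2)(r + 3)(r + 4) for all r ≥ 1 by induction on r.
Base step (r = 1): h(1) = 120 = 120·(1), so 120 | h(1).
Suppose the result is true for r = m, i.e. 120 | h(m). Then
h(m+1) − h(m) = (m+1)·(m+2)·(m+3)·(m+4)·(m+5) − m·(m+1)·(m+2)·(m+3)·(m+4) = (m+1)·(m+2)·(m+3)·(m+4)·[(m+5) − m] = 5·(m+1)·(m+2)·(m+3)·(m+4). The product of 4 consecutive integers is divisible by (4)! = 24, so h(m+1) − h(m) is divisible by 5·24 = 120. By the inductive hypothesis 120 | h(m), hence 120 | h(m+1).
By the principle of mathematical induction, the result holds for all r ≥ 1.
Therefore the largest such d is 120.

d = 120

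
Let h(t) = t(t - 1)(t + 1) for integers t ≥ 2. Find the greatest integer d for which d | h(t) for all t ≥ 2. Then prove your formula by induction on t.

Computing the first values: h(2) = 6 and h(3) = 24; gcd(6, 24) = 6, so d ≤ 6.
We prove 6 | t(t - 1)(t + 1) for all t ≥ 2 by induction on t.
For the base case t = 2: h(2) = 6 = 6·(1), so 6 | h(2).
Suppose the result is true for t = r, i.e. 6 | h(r). Then
h(r+1) − h(r) = r·(r+1)·(r+2) − (r-1)·r·(r+1) = r·(r+1)·[(r+2) − (r-1)] = 3·r·(r+1). The product of 2 consecutive integers is divisible by (2)! = 2, so h(r+1) − h(r) is divisible by 3·2 = 6. By the inductive hypothesis 6 | h(r), hence 6 | h(r+1).
By the principle of mathematical induction, the result holds for all t ≥ 2.
Therefore the largest such d is 6.

d = 6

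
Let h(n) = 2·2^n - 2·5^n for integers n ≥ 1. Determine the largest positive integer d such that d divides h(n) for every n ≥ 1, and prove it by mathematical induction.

Computing the first values: h(1) = -6 and h(2) = -42; gcd(-6, -42) = 6, so d ≤ 6.
We prove 6 | 2·2^n - 2·5^n for all n ≥ 1 by induction on n.
Base case (n = 1): h(1) = -6 = 6·(-1), so 6 | h(1).
For the inductive step, assume it holds for an arbitrary p ≥ 1, i.e. 6 | h(p). Then
h(p+1) − 5·h(p) = (2·2^(p+1) - 2·5^(p+1)) − 5·(2·2^p - 2·5^p) = (2)·2^p·(2 − 5) = (-6)·2^p. Since 6 | h(p) by the inductive hypothesis, 6 | 5·h(p); and 6 | -6 since -6 = 6·-1. Therefore 6 | h(p+1).
By induction, the statement is established for all n ≥ 1.
Therefore the largest such d is 6.

d = 6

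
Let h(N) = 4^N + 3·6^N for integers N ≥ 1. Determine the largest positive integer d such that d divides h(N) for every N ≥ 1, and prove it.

Computing the first values: h(1) = 22 and h(2) = 124; gcd(22, 124) = 2, so d ≤ 2.
We prove 2 | 4^N + 3·6^N for all N ≥ 1 by induction on N.
For the base case N = 1: h(1) = 22 = 2·(11), so 2 | h(1).
Suppose the result is true for N = i, i.e. 2 | h(i). Then
h(i+1) − 6·h(i) = (4^(i+1) + 3·6^(i+1)) − 6·(4^i + 3·6^i) = (1)·4^i·(4 − 6) = (-2)·4^i. Since 2 | h(i) by the inductive hypothesis, 2 | 6·h(i); and 2 | -2 since -2 = 2·-1. Therefore 2 | h(i+1).
By the principle of mathematical induction, the result holds for all N ≥ 1.
Therefore the largest such d is 2.

d = 2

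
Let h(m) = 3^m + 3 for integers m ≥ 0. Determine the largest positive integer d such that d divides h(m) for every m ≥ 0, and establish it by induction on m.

Computing the first values: h(0) = 4 and h(1) = 6; gcd(4, 6) = 2, so d ≤ 2.
We prove 2 | 3^m + 3 for all m ≥ 0 by induction on m.
Base step (m = 0): h(0) = 4 = 2·(2), so 2 | h(0).
Suppose the result is true for m = r, i.e. 2 | h(r). Then
h(r+1) = 3^(r+1) + 3 = 3·(3^r + 3) - 6 = 3·h(r) - 6. The first term is divisible by 2 by the inductive hypothesis, and -6 is divisible by 2. Hence 2 | h(r+1).
Hence, by induction on m, the claim holds for every m ≥ 0.
Therefore the largest such d is 2.

d = 2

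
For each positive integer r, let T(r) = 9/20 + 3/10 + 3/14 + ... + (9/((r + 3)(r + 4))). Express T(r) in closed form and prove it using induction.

T(r) = 9r/(4(r + 4))

We claim T(r) = 9r/(4(r + 4)) for all r ≥ 1.
For the base case r = 1: T(1) = 9/20, and the closed form gives 9/20. They agree.
For the inductive step, assume it holds for an arbitrary j ≥ 1, so T(j) = 9j/(4(j + 4)).
Then T(j+1) = T(j) + (9/((j + 4)(j + 5))) = (9j/(4(j + 4))) + (9/((j + 4)(j + 5))).
Simplifying, T(j+1) = 9(j + 1)/(4(j + 5)) = 9(j+1)/(4((j+1) + 4)),
which is the closed form with r = j+1.
By the principle of mathematical induction, the result holds for all r ≥ 1.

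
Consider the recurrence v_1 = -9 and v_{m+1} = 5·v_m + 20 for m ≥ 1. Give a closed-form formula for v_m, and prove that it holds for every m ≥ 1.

Computing the first terms: v_1 = -9, v_2 = -25, v_3 = -105. This suggests v_m = -4·5^(m - 1) - 5.
For the base case m = 1: the formula gives -9 = -9 = v_1.
Suppose the result is true for m = j, so v_j = -4·5^(j - 1) - 5.
Then v_{j+1} = 5·v_j + 20 = 5·(-4·5^(j - 1) - 5) + 20 = -4·5^j - 5 = -4·5^((j+1) - 1) - 5,
which is the claimed formula at m = j+1.
This completes the induction.

v_m = -4·5^(m - 1) - 5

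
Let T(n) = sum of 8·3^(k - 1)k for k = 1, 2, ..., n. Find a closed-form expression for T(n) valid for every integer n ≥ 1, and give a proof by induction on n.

We claim T(n) = 2·3^n(2n - 1) + 2 for all n ≥ 1.
When n = 1: T(1) = 8, and the closed form gives 8. They agree.
Inductive step: suppose the statement holds for some k ≥ 1, so T(k) = 2·3^k(2k - 1) + 2.
Then T(k+1) = T(k) + (8·3^k(k + 1)) = (2·3^k(2k - 1) + 2) + (8·3^k(k + 1)).
Simplifying, T(k+1) = 12·3^k·k + 6·3^k + 2 = 2·3^(k+1)(2(k+1) - 1) + 2,
which is the closed form with n = k+1.
This completes the induction.

T(n) = 2·3^n(2n - 1) + 2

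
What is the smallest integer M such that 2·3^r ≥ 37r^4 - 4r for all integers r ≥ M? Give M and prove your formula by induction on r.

M = 12

At r = 11: 354294 < 541673, so the inequality fails and M ≥ 12. We prove 2·3^r ≥ 37r^4 - 4r for all r ≥ 12.
When r = 12: 2·3^r = 1062882 and 37r^4 - 4r = 767184, so 1062882 ≥ 767184.
Inductive step: assume the claim holds for r = m, so 2·3^m ≥ 37m^4 - 4m.
Then 2·3^(m + 1) = 3·(2·3^m) ≥ 3·(37m^4 - 4m).
Also, for m ≥ 12 we have 3·(37m^4 - 4m) ≥ 37(m+1)^4 - 4(m+1), since 3·(37m^4 - 4m) − (37(m+1)^4 - 4(m+1)) = 74m^4 - 148m^3 - 222m^2 - 156m - 33, which is nonnegative for all m ≥ 12.
Combining, 2·3^(m + 1) ≥ 37(m+1)^4 - 4(m+1).
By the principle of mathematical induction, the result holds for all r ≥ 12.
Hence the smallest such M is 12.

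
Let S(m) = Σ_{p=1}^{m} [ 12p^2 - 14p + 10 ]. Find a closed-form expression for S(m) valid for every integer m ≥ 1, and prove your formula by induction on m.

We claim S(m) = m(4m^2 - m + 5) for all m ≥ 1.
Base case (m = 1): S(1) = 8, and the closed form gives 8. They agree.
Suppose the result is true for m = p, so S(p) = p(4p^2 - p + 5).
Then S(p+1) = S(p) + (12p^2 + 10p + 8) = (p(4p^2 - p + 5)) + (12p^2 + 10p + 8).
Simplifying, S(p+1) = (p + 1)(4p^2 + 7p + 8) = (p+1)(4(p+1)^2 - (p+1) + 5),
which is the closed form with m = p+1.
This completes the induction.

S(m) = m(4m^2 - m + 5)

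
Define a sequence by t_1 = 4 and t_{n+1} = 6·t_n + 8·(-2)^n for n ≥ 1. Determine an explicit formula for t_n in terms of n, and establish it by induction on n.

t_n = -(-2)^n + 2·6^(n - 1)

Computing the first terms: t_1 = 4, t_2 = 8, t_3 = 80. This suggests t_n = -(-2)^n + 2·6^(n - 1).
For the base case n = 1: the formula gives 4 = 4 = t_1.
Inductive step: suppose the statement holds for some p ≥ 1, so t_p = -(-2)^p + 2·6^(p - 1).
Then t_{p+1} = 6·t_p + 8·(-2)^p = 6·(-(-2)^p + 2·6^(p - 1)) + 8·(-2)^p = -(-2)^(p + 1) + 2·6^p = -(-2)^(p+1) + 2·6^((p+1) - 1),
which is the claimed formula at n = p+1.
This completes the induction.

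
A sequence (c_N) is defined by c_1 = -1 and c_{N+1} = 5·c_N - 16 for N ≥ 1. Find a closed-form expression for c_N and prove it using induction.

Computing the first terms: c_1 = -1, c_2 = -21, c_3 = -121. This suggests c_N = -5^N + 4.
When N = 1: the formula gives -1 = -1 = c_1.
Inductive step: suppose the statement holds for some i ≥ 1, so c_i = -5^i + 4.
Then c_{i+1} = 5·c_i - 16 = 5·(-5^i + 4) - 16 = -5^(i + 1) + 4,
which is the claimed formula at N = i+1.
This completes the induction.

c_N = -5^N + 4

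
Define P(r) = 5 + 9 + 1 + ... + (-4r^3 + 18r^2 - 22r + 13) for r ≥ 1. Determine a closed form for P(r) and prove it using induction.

P(r) = -r(r^3 - 4r^2 + 3r - 5)

We claim P(r) = -r(r^3 - 4r^2 + 3r - 5) for all r ≥ 1.
Base case (r = 1): P(1) = 5, and the closed form gives 5. They agree.
Inductive step: suppose the statement holds for some i ≥ 1, so P(i) = i(-i^3 + 4i^2 - 3i + 5).
Then P(i+1) = P(i) + (-4i^3 + 6i^2 + 2i + 5) = (i(-i^3 + 4i^2 - 3i + 5)) + (-4i^3 + 6i^2 + 2i + 5).
Simplifying, P(i+1) = -(i + 1)(i^3 - i^2 - 2i - 5) = -(i+1)((i+1)^3 - 4(i+1)^2 + 3(i+1) - 5),
which is the closed form with r = i+1.
By induction, the statement is established for all r ≥ 1.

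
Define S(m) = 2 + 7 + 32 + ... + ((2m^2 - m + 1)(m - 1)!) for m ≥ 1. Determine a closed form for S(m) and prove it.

S(m) = (2m + 1)m! - 1

We claim S(m) = (2m + 1)m! - 1 for all m ≥ 1.
When m = 1: S(1) = 2, and the closed form gives 2. They agree.
Inductive step: suppose the statement holds for some i ≥ 1, so S(i) = (2i + 1)i! - 1.
Then S(i+1) = S(i) + ((2i^2 + 3i + 2)i!) = ((2i + 1)i! - 1) + ((2i^2 + 3i + 2)i!).
Simplifying, S(i+1) = (2(i+1) + 1)(i+1)! - 1,
which is the closed form with m = i+1.
By the principle of mathematical induction, the result holds for all m ≥ 1.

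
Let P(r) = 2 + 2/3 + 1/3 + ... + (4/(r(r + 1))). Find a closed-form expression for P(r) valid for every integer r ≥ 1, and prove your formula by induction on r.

P(r) = 4r/(r + 1)

We claim P(r) = 4r/(r + 1) for all r ≥ 1.
Base case (r = 1): P(1) = 2, and the closed form gives 2. They agree.
Inductive step: assume the claim holds for r = j, so P(j) = 4j/(j + 1).
Then P(j+1) = P(j) + (4/((j + 1)(j + 2))) = (4j/(j + 1)) + (4/((j + 1)(j + 2))).
Simplifying, P(j+1) = 4(j + 1)/(j + 2) = 4(j+1)/((j+1) + 1),
which is the closed form with r = j+1.
By the principle of mathematical induction, the result holds for all r ≥ 1.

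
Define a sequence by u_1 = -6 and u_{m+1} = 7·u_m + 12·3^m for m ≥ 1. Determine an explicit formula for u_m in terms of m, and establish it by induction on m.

Computing the first terms: u_1 = -6, u_2 = -6, u_3 = 66. This suggests u_m = -3^(m + 1) + 3·7^(m - 1).
When m = 1: the formula gives -6 = -6 = u_1.
Inductive step: suppose the statement holds for some p ≥ 1, so u_p = -3^(p + 1) + 3·7^(p - 1).
Then u_{p+1} = 7·u_p + 12·3^p = 7·(-3^(p + 1) + 3·7^(p - 1)) + 12·3^p = -3^(p + 2) + 3·7^p = -3^((p+1) + 1) + 3·7^((p+1) - 1),
which is the claimed formula at m = p+1.
Hence, by induction on m, the claim holds for every m ≥ 1.

u_m = -3^(m + 1) + 3·7^(m - 1)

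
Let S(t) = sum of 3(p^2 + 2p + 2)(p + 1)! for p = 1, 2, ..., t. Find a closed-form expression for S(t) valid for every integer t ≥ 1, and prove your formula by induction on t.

We claim S(t) = (3t + 3)(t + 2)! - 6 for all t ≥ 1.
Base case (t = 1): S(1) = 30, and the closed form gives 30. They agree.
Suppose the result is true for t = p, so S(p) = (3p + 3)(p + 2)! - 6.
Then S(p+1) = S(p) + (3(p^2 + 4p + 5)(p + 2)!) = ((3p + 3)(p + 2)! - 6) + (3(p^2 + 4p + 5)(p + 2)!).
Simplifying, S(p+1) = (3(p+1) + 3)((p+1) + 2)! - 6,
which is the closed form with t = p+1.
Hence, by induction on t, the claim holds for every t ≥ 1.

S(t) = (3t + 3)(t + 2)! - 6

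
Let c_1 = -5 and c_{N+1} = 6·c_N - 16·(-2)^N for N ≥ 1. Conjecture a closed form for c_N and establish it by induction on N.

Computing the first terms: c_1 = -5, c_2 = 2, c_3 = -52. This suggests c_N = -(-2)^(N + 1) - 6^(N - 1).
Base step (N = 1): the formula gives -5 = -5 = c_1.
Inductive step: assume the claim holds for N = p, so c_p = -(-2)^(p + 1) - 6^(p - 1).
Then c_{p+1} = 6·c_p - 16·(-2)^p = 6·(-(-2)^(p + 1) - 6^(p - 1)) - 16·(-2)^p = -(-2)^(p + 2) - 6^p = -(-2)^((p+1) + 1) - 6^((p+1) - 1),
which is the claimed formula at N = p+1.
By the principle of mathematical induction, the result holds for all N ≥ 1.

c_N = -(-2)^(N + 1) - 6^(N - 1)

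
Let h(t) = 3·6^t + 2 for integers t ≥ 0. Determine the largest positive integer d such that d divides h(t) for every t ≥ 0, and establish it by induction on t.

Computing the first values: h(0) = 5 and h(1) = 20; gcd(5, 20) = 5, so d ≤ 5.
We prove 5 | 3·6^t + 2 for all t ≥ 0 by induction on t.
When t = 0: h(0) = 5 = 5·(1), so 5 | h(0).
Inductive step: suppose the statement holds for some i ≥ 0, i.e. 5 | h(i). Then
h(i+1) = 3·6^(i+1) + 2 = 6·(3·6^i + 2) - 10 = 6·h(i) - 10. The first term is divisible by 5 by the inductive hypothesis, and -10 is divisible by 5. Hence 5 | h(i+1).
Hence, by induction on t, the claim holds for every t ≥ 0.
Therefore the largest such d is 5.

d = 5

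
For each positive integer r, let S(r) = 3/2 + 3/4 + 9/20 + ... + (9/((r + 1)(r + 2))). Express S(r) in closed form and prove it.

S(r) = 9r/(2(r + 2))

We claim S(r) = 9r/(2(r + 2)) for all r ≥ 1.
Base case (r = 1): S(1) = 3/2, and the closed form gives 3/2. They agree.
For the inductive step, assume it holds for an arbitrary k ≥ 1, so S(k) = 9k/(2(k + 2)).
Then S(k+1) = S(k) + (9/((k + 2)(k + 3))) = (9k/(2(k + 2))) + (9/((k + 2)(k + 3))).
Simplifying, S(k+1) = 9(k + 1)/(2(k + 3)) = 9(k+1)/(2((k+1) + 2)),
which is the closed form with r = k+1.
By induction, the statement is established for all r ≥ 1.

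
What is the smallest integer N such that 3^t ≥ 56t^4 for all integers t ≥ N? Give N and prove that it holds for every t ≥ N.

N = 14

At t = 13: 1594323 < 1599416, so the inequality fails and N ≥ 14. We prove 3^t ≥ 56t^4 for all t ≥ 14.
Base step (t = 14): 3^t = 4782969 and 56t^4 = 2151296, so 4782969 ≥ 2151296.
Suppose the result is true for t = j, so 3^j ≥ 56j^4.
Then 3^(j + 1) = 3·(3^j) ≥ 3·(56j^4).
Also, for j ≥ 14 we have 3·(56j^4) ≥ 56(j+1)^4, since 3 ≥ (1 + 1/j)^4 for all j ≥ 14.
Combining, 3^(j + 1) ≥ 56(j+1)^4.
By the principle of mathematical induction, the result holds for all t ≥ 14.
Hence the smallest such N is 14.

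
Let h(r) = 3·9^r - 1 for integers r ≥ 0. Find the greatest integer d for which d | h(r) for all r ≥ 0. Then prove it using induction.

d = 2

Computing the first values: h(0) = 2 and h(1) = 26; gcd(2, 26) = 2, so d ≤ 2.
We prove 2 | 3·9^r - 1 for all r ≥ 0 by induction on r.
Base step (r = 0): h(0) = 2 = 2·(1), so 2 | h(0).
Inductive step: assume the claim holds for r = k, i.e. 2 | h(k). Then
h(k+1) = 3·9^(k+1) - 1 = 9·(3·9^k - 1) + 8 = 9·h(k) + 8. The first term is divisible by 2 by the inductive hypothesis, and 8 is divisible by 2. Hence 2 | h(k+1).
Hence, by induction on r, the claim holds for every r ≥ 0.
Therefore the largest such d is 2.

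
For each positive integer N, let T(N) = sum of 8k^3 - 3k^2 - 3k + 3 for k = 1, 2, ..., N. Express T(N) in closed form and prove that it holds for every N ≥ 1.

We claim T(N) = N(2N^3 + 3N^2 - N + 1) for all N ≥ 1.
Base case (N = 1): T(1) = 5, and the closed form gives 5. They agree.
Suppose the result is true for N = k, so T(k) = k(2k^3 + 3k^2 - k + 1).
Then T(k+1) = T(k) + (8k^3 + 21k^2 + 15k + 5) = (k(2k^3 + 3k^2 - k + 1)) + (8k^3 + 21k^2 + 15k + 5).
Simplifying, T(k+1) = (k + 1)(2k^3 + 9k^2 + 11k + 5) = (k+1)(2(k+1)^3 + 3(k+1)^2 - (k+1) + 1),
which is the closed form with N = k+1.
Hence, by induction on N, the claim holds for every N ≥ 1.

T(N) = N(2N^3 + 3N^2 - N + 1)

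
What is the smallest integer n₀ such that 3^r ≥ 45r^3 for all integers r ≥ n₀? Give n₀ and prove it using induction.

n₀ = 10

At r = 9: 19683 < 32805, so the inequality fails and n₀ ≥ 10. We prove 3^r ≥ 45r^3 for all r ≥ 10.
Base step (r = 10): 3^r = 59049 and 45r^3 = 45000, so 59049 ≥ 45000.
Inductive step: suppose the statement holds for some i ≥ 10, so 3^i ≥ 45i^3.
Then 3^(i + 1) = 3·(3^i) ≥ 3·(45i^3).
Also, for i ≥ 10 we have 3·(45i^3) ≥ 45(i+1)^3, since 3 ≥ (1 + 1/i)^3 for all i ≥ 10.
Combining, 3^(i + 1) ≥ 45(i+1)^3.
By the principle of mathematical induction, the result holds for all r ≥ 10.
Hence the smallest such n₀ is 10.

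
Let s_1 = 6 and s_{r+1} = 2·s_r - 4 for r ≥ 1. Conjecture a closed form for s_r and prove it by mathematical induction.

Computing the first terms: s_1 = 6, s_2 = 8, s_3 = 12. This suggests s_r = 2^r + 4.
When r = 1: the formula gives 6 = 6 = s_1.
Suppose the result is true for r = m, so s_m = 2^m + 4.
Then s_{m+1} = 2·s_m - 4 = 2·(2^m + 4) - 4 = 2^(m + 1) + 4,
which is the claimed formula at r = m+1.
By induction, the statement is established for all r ≥ 1.

s_r = 2^r + 4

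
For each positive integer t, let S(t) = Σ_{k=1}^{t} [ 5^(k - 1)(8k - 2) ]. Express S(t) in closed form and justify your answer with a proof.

We claim S(t) = 5^t(2t - 1) + 1 for all t ≥ 1.
When t = 1: S(1) = 6, and the closed form gives 6. They agree.
Inductive step: assume the claim holds for t = k, so S(k) = 5^k(2k - 1) + 1.
Then S(k+1) = S(k) + (5^k(8k + 6)) = (5^k(2k - 1) + 1) + (5^k(8k + 6)).
Simplifying, S(k+1) = 10·5^k·k + 5·5^k + 1 = 5^(k+1)(2(k+1) - 1) + 1,
which is the closed form with t = k+1.
By induction, the statement is established for all t ≥ 1.

S(t) = 5^t(2t - 1) + 1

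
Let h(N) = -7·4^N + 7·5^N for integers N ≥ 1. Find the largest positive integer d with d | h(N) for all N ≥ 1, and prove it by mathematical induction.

d = 7

Computing the first values: h(1) = 7 and h(2) = 63; gcd(7, 63) = 7, so d ≤ 7.
We prove 7 | -7·4^N + 7·5^N for all N ≥ 1 by induction on N.
When N = 1: h(1) = 7 = 7·(1), so 7 | h(1).
Inductive step: suppose the statement holds for some r ≥ 1, i.e. 7 | h(r). Then
h(r+1) − 5·h(r) = (-7·4^(r+1) + 7·5^(r+1)) − 5·(-7·4^r + 7·5^r) = (-7)·4^r·(4 − 5) = (7)·4^r. Since 7 | h(r) by the inductive hypothesis, 7 | 5·h(r); and 7 | 7 since 7 = 7·1. Therefore 7 | h(r+1).
By the principle of mathematical induction, the result holds for all N ≥ 1.
Therefore the largest such d is 7.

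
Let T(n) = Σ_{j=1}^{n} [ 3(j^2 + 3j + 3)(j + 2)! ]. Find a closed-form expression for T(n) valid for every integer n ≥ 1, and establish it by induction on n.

We claim T(n) = (3n + 3)(n + 3)! - 18 for all n ≥ 1.
Base case (n = 1): T(1) = 126, and the closed form gives 126. They agree.
For the inductive step, assume it holds for an arbitrary j ≥ 1, so T(j) = (3j + 3)(j + 3)! - 18.
Then T(j+1) = T(j) + (3(j^2 + 5j + 7)(j + 3)!) = ((3j + 3)(j + 3)! - 18) + (3(j^2 + 5j + 7)(j + 3)!).
Simplifying, T(j+1) = (3(j+1) + 3)((j+1) + 3)! - 18,
which is the closed form with n = j+1.
Hence, by induction on n, the claim holds for every n ≥ 1.

T(n) = (3n + 3)(n + 3)! - 18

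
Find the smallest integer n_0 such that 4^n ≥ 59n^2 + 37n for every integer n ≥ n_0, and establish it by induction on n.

At n = 5: 1024 < 1660, so the inequality fails and n_0 ≥ 6. We prove 4^n ≥ 59n^2 + 37n for all n ≥ 6.
When n = 6: 4^n = 4096 and 59n^2 + 37n = 2346, so 4096 ≥ 2346.
Inductive step: suppose the statement holds for some i ≥ 6, so 4^i ≥ 59i^2 + 37i.
Then 4^(i + 1) = 4·(4^i) ≥ 4·(59i^2 + 37i).
Also, for i ≥ 6 we have 4·(59i^2 + 37i) ≥ 59(i+1)^2 + 37(i+1), since 4·(59i^2 + 37i) − (59(i+1)^2 + 37(i+1)) = 177i^2 - 7i - 96, which is nonnegative for all i ≥ 6.
Combining, 4^(i + 1) ≥ 59(i+1)^2 + 37(i+1).
Hence, by induction on n, the claim holds for every n ≥ 6.
Hence the smallest such n_0 is 6.

n_0 = 6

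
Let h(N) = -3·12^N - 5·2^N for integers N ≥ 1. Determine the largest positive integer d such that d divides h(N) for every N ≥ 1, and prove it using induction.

d = 2

Computing the first values: h(1) = -46 and h(2) = -452; gcd(-46, -452) = 2, so d ≤ 2.
We prove 2 | -3·12^N - 5·2^N for all N ≥ 1 by induction on N.
When N = 1: h(1) = -46 = 2·(-23), so 2 | h(1).
Suppose the result is true for N = k, i.e. 2 | h(k). Then
h(k+1) − 12·h(k) = (-3·12^(k+1) - 5·2^(k+1)) − 12·(-3·12^k - 5·2^k) = (-5)·2^k·(2 − 12) = (50)·2^k. Since 2 | h(k) by the inductive hypothesis, 2 | 12·h(k); and 2 | 50 since 50 = 2·25. Therefore 2 | h(k+1).
By induction, the statement is established for all N ≥ 1.
Therefore the largest such d is 2.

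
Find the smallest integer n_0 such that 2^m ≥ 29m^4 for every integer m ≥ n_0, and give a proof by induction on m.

At m = 22: 4194304 < 6793424, so the inequality fails and n_0 ≥ 23. We prove 2^m ≥ 29m^4 for all m ≥ 23.
Base case (m = 23): 2^m = 8388608 and 29m^4 = 8115389, so 8388608 ≥ 8115389.
For the inductive step, assume it holds for an arbitrary k ≥ 23, so 2^k ≥ 29k^4.
Then 2^(k + 1) = 2·(2^k) ≥ 2·(29k^4).
Also, for k ≥ 23 we have 2·(29k^4) ≥ 29(k+1)^4, since 2 ≥ (1 + 1/k)^4 for all k ≥ 23.
Combining, 2^(k + 1) ≥ 29(k+1)^4.
By induction, the statement is established for all m ≥ 23.
Hence the smallest such n_0 is 23.

n_0 = 23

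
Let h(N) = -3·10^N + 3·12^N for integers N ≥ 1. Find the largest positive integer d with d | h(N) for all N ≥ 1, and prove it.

d = 6

Computing the first values: h(1) = 6 and h(2) = 132; gcd(6, 132) = 6, so d ≤ 6.
We prove 6 | -3·10^N + 3·12^N for all N ≥ 1 by induction on N.
When N = 1: h(1) = 6 = 6·(1), so 6 | h(1).
For the inductive step, assume it holds for an arbitrary m ≥ 1, i.e. 6 | h(m). Then
h(m+1) − 12·h(m) = (-3·10^(m+1) + 3·12^(m+1)) − 12·(-3·10^m + 3·12^m) = (-3)·10^m·(10 − 12) = (6)·10^m. Since 6 | h(m) by the inductive hypothesis, 6 | 12·h(m); and 6 | 6 since 6 = 6·1. Therefore 6 | h(m+1).
This completes the induction.
Therefore the largest such d is 6.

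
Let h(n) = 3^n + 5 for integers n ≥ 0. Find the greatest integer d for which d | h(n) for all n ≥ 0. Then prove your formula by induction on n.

Computing the first values: h(0) = 6 and h(1) = 8; gcd(6, 8) = 2, so d ≤ 2.
We prove 2 | 3^n + 5 for all n ≥ 0 by induction on n.
Base case (n = 0): h(0) = 6 = 2·(3), so 2 | h(0).
Inductive step: assume the claim holds for n = j, i.e. 2 | h(j). Then
h(j+1) = 3^(j+1) + 5 = 3·(3^j + 5) - 10 = 3·h(j) - 10. The first term is divisible by 2 by the inductive hypothesis, and -10 is divisible by 2. Hence 2 | h(j+1).
Hence, by induction on n, the claim holds for every n ≥ 0.
Therefore the largest such d is 2.

d = 2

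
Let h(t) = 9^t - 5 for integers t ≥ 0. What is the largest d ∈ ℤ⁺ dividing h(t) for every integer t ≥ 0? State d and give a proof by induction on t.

d = 4

Computing the first values: h(0) = -4 and h(1) = 4; gcd(-4, 4) = 4, so d ≤ 4.
We prove 4 | 9^t - 5 for all t ≥ 0 by induction on t.
When t = 0: h(0) = -4 = 4·(-1), so 4 | h(0).
For the inductive step, assume it holds for an arbitrary k ≥ 0, i.e. 4 | h(k). Then
h(k+1) = 9^(k+1) - 5 = 9·(9^k - 5) + 40 = 9·h(k) + 40. The first term is divisible by 4 by the inductive hypothesis, and 40 is divisible by 4. Hence 4 | h(k+1).
By the principle of mathematical induction, the result holds for all t ≥ 0.
Therefore the largest such d is 4.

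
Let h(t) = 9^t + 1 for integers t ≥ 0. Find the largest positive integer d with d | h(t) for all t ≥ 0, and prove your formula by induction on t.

Computing the first values: h(0) = 2 and h(1) = 10; gcd(2, 10) = 2, so d ≤ 2.
We prove 2 | 9^t + 1 for all t ≥ 0 by induction on t.
When t = 0: h(0) = 2 = 2·(1), so 2 | h(0).
Inductive step: assume the claim holds for t = i, i.e. 2 | h(i). Then
h(i+1) = 9^(i+1) + 1 = 9·(9^i + 1) - 8 = 9·h(i) - 8. The first term is divisible by 2 by the inductive hypothesis, and -8 is divisible by 2. Hence 2 | h(i+1).
By the principle of mathematical induction, the result holds for all t ≥ 0.
Therefore the largest such d is 2.

d = 2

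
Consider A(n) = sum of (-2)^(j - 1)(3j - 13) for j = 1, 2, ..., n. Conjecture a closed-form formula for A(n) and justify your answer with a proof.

We claim A(n) = (-2)^n(-n + 4) - 4 for all n ≥ 1.
Base case (n = 1): A(1) = -10, and the closed form gives -10. They agree.
For the inductive step, assume it holds for an arbitrary j ≥ 1, so A(j) = (-2)^j(-j + 4) - 4.
Then A(j+1) = A(j) + ((-2)^j(3j - 10)) = ((-2)^j(-j + 4) - 4) + ((-2)^j(3j - 10)).
Simplifying, A(j+1) = 2(-2)^j·j - 6(-2)^j - 4 = (-2)^(j+1)(-(j+1) + 4) - 4,
which is the closed form with n = j+1.
By induction, the statement is established for all n ≥ 1.

A(n) = (-2)^n(-n + 4) - 4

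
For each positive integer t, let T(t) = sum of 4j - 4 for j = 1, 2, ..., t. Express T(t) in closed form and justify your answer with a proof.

We claim T(t) = 2t(t - 1) for all t ≥ 1.
For the base case t = 1: T(1) = 0, and the closed form gives 0. They agree.
Inductive step: assume the claim holds for t = j, so T(j) = 2j(j - 1).
Then T(j+1) = T(j) + (4j) = (2j(j - 1)) + (4j).
Simplifying, T(j+1) = 2j(j + 1) = 2(j+1)((j+1) - 1),
which is the closed form with t = j+1.
By the principle of mathematical induction, the result holds for all t ≥ 1.

T(t) = 2t(t - 1)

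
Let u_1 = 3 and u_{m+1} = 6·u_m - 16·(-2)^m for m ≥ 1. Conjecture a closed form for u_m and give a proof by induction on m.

u_m = -(-2)^(m + 1) + 7·6^(m - 1)

Computing the first terms: u_1 = 3, u_2 = 50, u_3 = 236. This suggests u_m = -(-2)^(m + 1) + 7·6^(m - 1).
Base case (m = 1): the formula gives 3 = 3 = u_1.
Inductive step: assume the claim holds for m = r, so u_r = -(-2)^(r + 1) + 7·6^(r - 1).
Then u_{r+1} = 6·u_r - 16·(-2)^r = 6·(-(-2)^(r + 1) + 7·6^(r - 1)) - 16·(-2)^r = -(-2)^(r + 2) + 7·6^r = -(-2)^((r+1) + 1) + 7·6^((r+1) - 1),
which is the claimed formula at m = r+1.
By induction, the statement is established for all m ≥ 1.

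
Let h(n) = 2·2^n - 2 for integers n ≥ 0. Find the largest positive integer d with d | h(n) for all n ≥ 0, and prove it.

d = 2

Computing the first values: h(0) = 0 and h(1) = 2; gcd(0, 2) = 2, so d ≤ 2.
We prove 2 | 2·2^n - 2 for all n ≥ 0 by induction on n.
Base case (n = 0): h(0) = 0 = 2·(0), so 2 | h(0).
Inductive step: suppose the statement holds for some i ≥ 0, i.e. 2 | h(i). Then
h(i+1) = 2·2^(i+1) - 2 = 2·(2·2^i - 2) + 2 = 2·h(i) + 2. The first term is divisible by 2 by the inductive hypothesis, and 2 is divisible by 2. Hence 2 | h(i+1).
By induction, the statement is established for all n ≥ 0.
Therefore the largest such d is 2.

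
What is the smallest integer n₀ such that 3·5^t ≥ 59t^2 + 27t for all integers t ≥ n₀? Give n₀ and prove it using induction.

n₀ = 4

At t = 3: 375 < 612, so the inequality fails and n₀ ≥ 4. We prove 3·5^t ≥ 59t^2 + 27t for all t ≥ 4.
Base case (t = 4): 3·5^t = 1875 and 59t^2 + 27t = 1052, so 1875 ≥ 1052.
For the inductive step, assume it holds for an arbitrary j ≥ 4, so 3·5^j ≥ 59j^2 + 27j.
Then 3·5^(j + 1) = 5·(3·5^j) ≥ 5·(59j^2 + 27j).
Also, for j ≥ 4 we have 5·(59j^2 + 27j) ≥ 59(j+1)^2 + 27(j+1), since 5·(59j^2 + 27j) − (59(j+1)^2 + 27(j+1)) = 236j^2 - 10j - 86, which is nonnegative for all j ≥ 4.
Combining, 3·5^(j + 1) ≥ 59(j+1)^2 + 27(j+1).
By the principle of mathematical induction, the result holds for all t ≥ 4.
Hence the smallest such n₀ is 4.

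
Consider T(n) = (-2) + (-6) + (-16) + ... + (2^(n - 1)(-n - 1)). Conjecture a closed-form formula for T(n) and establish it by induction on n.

We claim T(n) = -2^n·n for all n ≥ 1.
Base step (n = 1): T(1) = -2, and the closed form gives -2. They agree.
For the inductive step, assume it holds for an arbitrary j ≥ 1, so T(j) = -2^j·j.
Then T(j+1) = T(j) + (2^j(-j - 2)) = (-2^j·j) + (2^j(-j - 2)).
Simplifying, T(j+1) = 2^(j + 1)(-j - 1) = -2^(j+1)·(j+1),
which is the closed form with n = j+1.
By the principle of mathematical induction, the result holds for all n ≥ 1.

T(n) = -2^n·n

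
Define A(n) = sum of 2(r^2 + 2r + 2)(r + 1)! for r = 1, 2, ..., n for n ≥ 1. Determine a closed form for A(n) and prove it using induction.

We claim A(n) = (2n + 2)(n + 2)! - 4 for all n ≥ 1.
When n = 1: A(1) = 20, and the closed form gives 20. They agree.
Suppose the result is true for n = r, so A(r) = (2r + 2)(r + 2)! - 4.
Then A(r+1) = A(r) + (2(r^2 + 4r + 5)(r + 2)!) = ((2r + 2)(r + 2)! - 4) + (2(r^2 + 4r + 5)(r + 2)!).
Simplifying, A(r+1) = (2(r+1) + 2)((r+1) + 2)! - 4,
which is the closed form with n = r+1.
By induction, the statement is established for all n ≥ 1.

A(n) = (2n + 2)(n + 2)! - 4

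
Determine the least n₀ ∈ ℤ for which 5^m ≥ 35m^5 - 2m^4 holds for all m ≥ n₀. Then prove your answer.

n₀ = 10

At m = 9: 1953125 < 2053593, so the inequality fails and n₀ ≥ 10. We prove 5^m ≥ 35m^5 - 2m^4 for all m ≥ 10.
Base case (m = 10): 5^m = 9765625 and 35m^5 - 2m^4 = 3480000, so 9765625 ≥ 3480000.
Inductive step: suppose the statement holds for some k ≥ 10, so 5^k ≥ 35k^5 - 2k^4.
Then 5^(k + 1) = 5·(5^k) ≥ 5·(35k^5 - 2k^4).
Also, for k ≥ 10 we have 5·(35k^5 - 2k^4) ≥ 35(k+1)^5 - 2(k+1)^4, since 5·(35k^5 - 2k^4) − (35(k+1)^5 - 2(k+1)^4) = 140k^5 - 183k^4 - 342k^3 - 338k^2 - 167k - 33, which is nonnegative for all k ≥ 10.
Combining, 5^(k + 1) ≥ 35(k+1)^5 - 2(k+1)^4.
Hence, by induction on m, the claim holds for every m ≥ 10.
Hence the smallest such n₀ is 10.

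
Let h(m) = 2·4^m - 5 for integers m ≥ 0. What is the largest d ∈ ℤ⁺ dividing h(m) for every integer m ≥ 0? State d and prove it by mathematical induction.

Computing the first values: h(0) = -3 and h(1) = 3; gcd(-3, 3) = 3, so d ≤ 3.
We prove 3 | 2·4^m - 5 for all m ≥ 0 by induction on m.
Base step (m = 0): h(0) = -3 = 3·(-1), so 3 | h(0).
Inductive step: suppose the statement holds for some k ≥ 0, i.e. 3 | h(k). Then
h(k+1) = 2·4^(k+1) - 5 = 4·(2·4^k - 5) + 15 = 4·h(k) + 15. The first term is divisible by 3 by the inductive hypothesis, and 15 is divisible by 3. Hence 3 | h(k+1).
Hence, by induction on m, the claim holds for every m ≥ 0.
Therefore the largest such d is 3.

d = 3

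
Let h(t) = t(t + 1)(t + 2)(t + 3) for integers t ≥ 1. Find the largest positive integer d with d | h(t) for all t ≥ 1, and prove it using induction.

Computing the first values: h(1) = 24 and h(2) = 120; gcd(24, 120) = 24, so d ≤ 24.
We prove 24 | t(t + 1)(t + 2)(t + 3) for all t ≥ 1 by induction on t.
For the base case t = 1: h(1) = 24 = 24·(1), so 24 | h(1).
For the inductive step, assume it holds for an arbitrary k ≥ 1, i.e. 24 | h(k). Then
h(k+1) − h(k) = (k+1)·(k+2)·(k+3)·(k+4) − k·(k+1)·(k+2)·(k+3) = (k+1)·(k+2)·(k+3)·[(k+4) − k] = 4·(k+1)·(k+2)·(k+3). The product of 3 consecutive integers is divisible by (3)! = 6, so h(k+1) − h(k) is divisible by 4·6 = 24. By the inductive hypothesis 24 | h(k), hence 24 | h(k+1).
This completes the induction.
Therefore the largest such d is 24.

d = 24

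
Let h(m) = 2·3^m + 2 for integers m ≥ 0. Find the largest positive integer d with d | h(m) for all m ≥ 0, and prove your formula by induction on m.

d = 4

Computing the first values: h(0) = 4 and h(1) = 8; gcd(4, 8) = 4, so d ≤ 4.
We prove 4 | 2·3^m + 2 for all m ≥ 0 by induction on m.
Base step (m = 0): h(0) = 4 = 4·(1), so 4 | h(0).
Inductive step: assume the claim holds for m = p, i.e. 4 | h(p). Then
h(p+1) = 2·3^(p+1) + 2 = 3·(2·3^p + 2) - 4 = 3·h(p) - 4. The first term is divisible by 4 by the inductive hypothesis, and -4 is divisible by 4. Hence 4 | h(p+1).
This completes the induction.
Therefore the largest such d is 4.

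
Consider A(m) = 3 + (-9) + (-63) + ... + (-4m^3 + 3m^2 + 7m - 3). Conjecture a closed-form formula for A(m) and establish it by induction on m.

A(m) = -m(m^3 + m^2 - 4m - 1)

We claim A(m) = -m(m^3 + m^2 - 4m - 1) for all m ≥ 1.
Base case (m = 1): A(1) = 3, and the closed form gives 3. They agree.
Inductive step: assume the claim holds for m = j, so A(j) = j(-j^3 - j^2 + 4j + 1).
Then A(j+1) = A(j) + (-4j^3 - 9j^2 + j + 3) = (j(-j^3 - j^2 + 4j + 1)) + (-4j^3 - 9j^2 + j + 3).
Simplifying, A(j+1) = -(j + 1)(j^3 + 4j^2 + j - 3) = -(j+1)((j+1)^3 + (j+1)^2 - 4(j+1) - 1),
which is the closed form with m = j+1.
By the principle of mathematical induction, the result holds for all m ≥ 1.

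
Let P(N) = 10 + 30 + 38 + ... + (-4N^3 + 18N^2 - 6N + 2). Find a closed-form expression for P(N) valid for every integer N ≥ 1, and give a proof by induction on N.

We claim P(N) = -N(N^3 - 4N^2 - 5N - 2) for all N ≥ 1.
Base step (N = 1): P(1) = 10, and the closed form gives 10. They agree.
Suppose the result is true for N = k, so P(k) = k(-k^3 + 4k^2 + 5k + 2).
Then P(k+1) = P(k) + (-4k^3 + 6k^2 + 18k + 10) = (k(-k^3 + 4k^2 + 5k + 2)) + (-4k^3 + 6k^2 + 18k + 10).
Simplifying, P(k+1) = -(k + 1)(k^3 - k^2 - 10k - 10) = -(k+1)((k+1)^3 - 4(k+1)^2 - 5(k+1) - 2),
which is the closed form with N = k+1.
By induction, the statement is established for all N ≥ 1.

P(N) = -N(N^3 - 4N^2 - 5N - 2)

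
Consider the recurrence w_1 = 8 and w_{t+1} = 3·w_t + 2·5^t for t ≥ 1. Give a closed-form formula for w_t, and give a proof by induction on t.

Computing the first terms: w_1 = 8, w_2 = 34, w_3 = 152. This suggests w_t = 3^t + 5^t.
Base step (t = 1): the formula gives 8 = 8 = w_1.
Inductive step: assume the claim holds for t = p, so w_p = 3^p + 5^p.
Then w_{p+1} = 3·w_p + 2·5^p = 3·(3^p + 5^p) + 2·5^p = 3^(p + 1) + 5^(p + 1),
which is the claimed formula at t = p+1.
Hence, by induction on t, the claim holds for every t ≥ 1.

w_t = 3^t + 5^t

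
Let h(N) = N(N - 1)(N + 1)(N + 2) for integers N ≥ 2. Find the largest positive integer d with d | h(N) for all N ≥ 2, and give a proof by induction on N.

Computing the first values: h(2) = 24 and h(3) = 120; gcd(24, 120) = 24, so d ≤ 24.
We prove 24 | N(N - 1)(N + 1)(N + 2) for all N ≥ 2 by induction on N.
Base step (N = 2): h(2) = 24 = 24·(1), so 24 | h(2).
Inductive step: suppose the statement holds for some k ≥ 2, i.e. 24 | h(k). Then
h(k+1) − h(k) = k·(k+1)·(k+2)·(k+3) − (k-1)·k·(k+1)·(k+2) = k·(k+1)·(k+2)·[(k+3) − (k-1)] = 4·k·(k+1)·(k+2). The product of 3 consecutive integers is divisible by (3)! = 6, so h(k+1) − h(k) is divisible by 4·6 = 24. By the inductive hypothesis 24 | h(k), hence 24 | h(k+1).
By induction, the statement is established for all N ≥ 2.
Therefore the largest such d is 24.

d = 24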